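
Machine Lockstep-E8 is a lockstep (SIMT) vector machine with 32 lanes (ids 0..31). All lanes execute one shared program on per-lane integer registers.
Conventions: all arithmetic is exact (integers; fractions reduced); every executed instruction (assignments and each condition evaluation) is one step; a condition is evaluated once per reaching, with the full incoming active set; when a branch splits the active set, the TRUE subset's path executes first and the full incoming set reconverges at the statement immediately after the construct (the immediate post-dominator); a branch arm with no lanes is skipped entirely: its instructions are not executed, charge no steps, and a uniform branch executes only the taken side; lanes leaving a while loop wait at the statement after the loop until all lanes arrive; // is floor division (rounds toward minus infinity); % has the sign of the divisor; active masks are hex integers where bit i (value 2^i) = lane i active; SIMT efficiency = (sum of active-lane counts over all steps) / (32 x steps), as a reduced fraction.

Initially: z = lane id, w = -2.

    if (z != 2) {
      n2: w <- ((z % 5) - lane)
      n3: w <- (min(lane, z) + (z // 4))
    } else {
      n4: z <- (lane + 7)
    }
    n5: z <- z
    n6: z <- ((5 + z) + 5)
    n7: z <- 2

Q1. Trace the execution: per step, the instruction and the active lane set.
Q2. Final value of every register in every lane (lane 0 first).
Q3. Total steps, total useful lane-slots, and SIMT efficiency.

step 0: eval (z != 2)                0xffffffff
step 1: w <- ((z % 5) - lane)        0xfffffffb
step 2: w <- (min(lane, z) + (z // 4)) 0xfffffffb
step 3: z <- (lane + 7)              0x00000004
step 4: z <- z                       0xffffffff
step 5: z <- ((5 + z) + 5)           0xffffffff
step 6: z <- 2                       0xffffffff

Answer: 7 steps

z: 2,2,2,2,2,2,2,2,2,2,2,2,2,2,2,2,2,2,2,2,2,2,2,2,2,2,2,2,2,2,2,2
w: 0,1,-2,3,5,6,7,8,10,11,12,13,15,16,17,18,20,21,22,23,25,26,27,28,30,31,32,33,35,36,37,38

steps = 7; useful = 191; efficiency = 191/224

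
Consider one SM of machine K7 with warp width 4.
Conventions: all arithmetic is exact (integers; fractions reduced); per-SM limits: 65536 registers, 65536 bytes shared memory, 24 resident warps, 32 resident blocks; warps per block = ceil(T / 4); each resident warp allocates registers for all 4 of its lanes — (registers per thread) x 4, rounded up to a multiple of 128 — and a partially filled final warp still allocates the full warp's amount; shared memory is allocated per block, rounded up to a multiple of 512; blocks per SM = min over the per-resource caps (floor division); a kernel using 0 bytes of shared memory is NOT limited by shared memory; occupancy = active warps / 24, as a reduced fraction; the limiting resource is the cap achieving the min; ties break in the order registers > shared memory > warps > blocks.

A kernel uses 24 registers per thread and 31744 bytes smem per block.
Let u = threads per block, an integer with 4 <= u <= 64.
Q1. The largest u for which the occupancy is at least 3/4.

Answer: u = 48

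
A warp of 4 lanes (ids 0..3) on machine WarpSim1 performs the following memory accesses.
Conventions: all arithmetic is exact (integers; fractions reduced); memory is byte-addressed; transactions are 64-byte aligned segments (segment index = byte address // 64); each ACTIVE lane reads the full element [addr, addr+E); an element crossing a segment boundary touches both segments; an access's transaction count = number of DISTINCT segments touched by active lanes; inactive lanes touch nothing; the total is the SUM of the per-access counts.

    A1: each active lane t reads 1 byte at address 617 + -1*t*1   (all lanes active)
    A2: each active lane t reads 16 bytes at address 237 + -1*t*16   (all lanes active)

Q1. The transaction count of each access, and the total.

A1: 1 transaction
A2: 2 transactions

Answer: 1,2; total 3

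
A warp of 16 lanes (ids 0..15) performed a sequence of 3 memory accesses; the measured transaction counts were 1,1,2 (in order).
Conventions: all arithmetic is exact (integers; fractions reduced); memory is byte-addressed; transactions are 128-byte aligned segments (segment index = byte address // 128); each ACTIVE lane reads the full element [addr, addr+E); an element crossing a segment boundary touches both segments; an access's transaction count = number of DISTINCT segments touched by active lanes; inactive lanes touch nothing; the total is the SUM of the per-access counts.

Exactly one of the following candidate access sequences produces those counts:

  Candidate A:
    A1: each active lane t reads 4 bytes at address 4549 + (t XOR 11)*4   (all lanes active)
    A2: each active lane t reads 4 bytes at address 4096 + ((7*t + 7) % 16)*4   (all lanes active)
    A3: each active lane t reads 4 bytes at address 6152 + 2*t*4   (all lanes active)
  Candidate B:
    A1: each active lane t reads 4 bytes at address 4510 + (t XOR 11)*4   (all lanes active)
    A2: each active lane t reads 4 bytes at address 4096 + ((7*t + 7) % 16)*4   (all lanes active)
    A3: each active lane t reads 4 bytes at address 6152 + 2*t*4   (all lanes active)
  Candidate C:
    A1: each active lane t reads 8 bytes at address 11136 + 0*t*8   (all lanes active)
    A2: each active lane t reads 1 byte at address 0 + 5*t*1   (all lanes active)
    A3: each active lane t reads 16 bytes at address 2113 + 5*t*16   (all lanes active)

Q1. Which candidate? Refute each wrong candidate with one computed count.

A: A1 gives 2 transactions, not 1
C: A3 gives 11 transactions, not 2
B: all counts match (1,1,2)

Answer: B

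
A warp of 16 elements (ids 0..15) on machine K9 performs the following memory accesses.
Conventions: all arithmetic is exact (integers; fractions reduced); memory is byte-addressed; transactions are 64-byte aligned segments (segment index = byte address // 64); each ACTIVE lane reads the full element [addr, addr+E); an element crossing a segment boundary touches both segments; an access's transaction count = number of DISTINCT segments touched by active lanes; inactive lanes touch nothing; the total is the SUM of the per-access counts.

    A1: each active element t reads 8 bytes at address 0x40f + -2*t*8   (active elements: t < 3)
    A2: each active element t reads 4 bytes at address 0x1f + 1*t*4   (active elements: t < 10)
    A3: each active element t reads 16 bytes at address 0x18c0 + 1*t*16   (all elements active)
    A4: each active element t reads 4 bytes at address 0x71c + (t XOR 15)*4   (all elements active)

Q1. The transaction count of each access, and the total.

A1: 2 transactions
A2: 2 transactions
A3: 4 transactions
A4: 2 transactions

Answer: 2,2,4,2; total 10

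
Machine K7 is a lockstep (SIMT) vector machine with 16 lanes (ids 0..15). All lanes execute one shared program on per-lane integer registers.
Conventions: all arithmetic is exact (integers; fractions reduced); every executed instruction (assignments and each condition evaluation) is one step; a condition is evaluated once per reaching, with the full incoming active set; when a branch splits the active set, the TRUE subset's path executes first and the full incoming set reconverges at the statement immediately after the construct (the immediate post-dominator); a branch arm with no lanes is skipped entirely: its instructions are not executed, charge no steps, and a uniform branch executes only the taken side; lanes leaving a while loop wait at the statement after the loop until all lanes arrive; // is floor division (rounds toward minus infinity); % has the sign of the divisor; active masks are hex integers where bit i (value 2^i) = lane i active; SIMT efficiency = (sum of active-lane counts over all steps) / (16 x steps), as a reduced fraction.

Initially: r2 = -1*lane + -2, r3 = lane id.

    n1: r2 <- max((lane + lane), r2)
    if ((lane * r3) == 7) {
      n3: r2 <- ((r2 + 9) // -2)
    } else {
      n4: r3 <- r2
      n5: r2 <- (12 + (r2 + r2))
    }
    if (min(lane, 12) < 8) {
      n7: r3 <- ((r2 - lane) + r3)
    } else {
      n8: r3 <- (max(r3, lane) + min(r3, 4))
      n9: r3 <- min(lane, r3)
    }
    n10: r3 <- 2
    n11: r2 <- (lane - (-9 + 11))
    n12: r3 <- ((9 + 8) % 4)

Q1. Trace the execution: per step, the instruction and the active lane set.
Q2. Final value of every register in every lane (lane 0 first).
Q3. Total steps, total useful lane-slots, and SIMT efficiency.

step 0: r2 <- max((lane + lane), r2) 0xffff
step 1: eval ((lane * r3) == 7)      0xffff
step 2: r3 <- r2                     0xffff
step 3: r2 <- (12 + (r2 + r2))       0xffff
step 4: eval (min(lane, 12) < 8)     0xffff
step 5: r3 <- ((r2 - lane) + r3)     0x00ff
step 6: r3 <- (max(r3, lane) + min(r3, 4)) 0xff00
step 7: r3 <- min(lane, r3)          0xff00
step 8: r3 <- 2                      0xffff
step 9: r2 <- (lane - (-9 + 11))     0xffff
step 10: r3 <- ((9 + 8) % 4)          0xffff

Answer: 11 steps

r2: -2,-1,0,1,2,3,4,5,6,7,8,9,10,11,12,13
r3: 1,1,1,1,1,1,1,1,1,1,1,1,1,1,1,1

steps = 11; useful = 152; efficiency = 152/176 = 19/22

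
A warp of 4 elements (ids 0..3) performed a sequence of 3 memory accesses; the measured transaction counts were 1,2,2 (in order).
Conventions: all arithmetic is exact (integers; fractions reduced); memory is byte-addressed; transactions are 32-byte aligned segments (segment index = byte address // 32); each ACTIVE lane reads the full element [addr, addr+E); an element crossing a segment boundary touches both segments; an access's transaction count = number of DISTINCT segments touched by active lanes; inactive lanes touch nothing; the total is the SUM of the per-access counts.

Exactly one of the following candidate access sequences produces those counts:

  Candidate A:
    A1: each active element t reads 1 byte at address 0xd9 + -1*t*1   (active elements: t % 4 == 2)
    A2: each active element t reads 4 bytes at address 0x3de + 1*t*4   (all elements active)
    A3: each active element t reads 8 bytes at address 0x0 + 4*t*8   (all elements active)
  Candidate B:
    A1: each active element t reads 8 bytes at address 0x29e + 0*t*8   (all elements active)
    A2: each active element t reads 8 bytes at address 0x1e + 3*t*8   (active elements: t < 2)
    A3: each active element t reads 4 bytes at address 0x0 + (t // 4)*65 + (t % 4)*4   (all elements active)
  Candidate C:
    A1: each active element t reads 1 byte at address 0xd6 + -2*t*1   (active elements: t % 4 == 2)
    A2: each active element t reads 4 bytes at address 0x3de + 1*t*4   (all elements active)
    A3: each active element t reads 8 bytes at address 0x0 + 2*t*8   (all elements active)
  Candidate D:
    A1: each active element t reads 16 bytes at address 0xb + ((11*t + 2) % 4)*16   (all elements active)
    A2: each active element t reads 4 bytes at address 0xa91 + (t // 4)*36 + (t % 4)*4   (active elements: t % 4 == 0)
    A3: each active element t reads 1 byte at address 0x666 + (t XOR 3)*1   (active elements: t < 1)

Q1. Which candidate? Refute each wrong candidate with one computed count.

A: A3 gives 4 transactions, not 2
B: A1 gives 2 transactions, not 1
D: A1 gives 3 transactions, not 1
C: all counts match (1,2,2)

Answer: C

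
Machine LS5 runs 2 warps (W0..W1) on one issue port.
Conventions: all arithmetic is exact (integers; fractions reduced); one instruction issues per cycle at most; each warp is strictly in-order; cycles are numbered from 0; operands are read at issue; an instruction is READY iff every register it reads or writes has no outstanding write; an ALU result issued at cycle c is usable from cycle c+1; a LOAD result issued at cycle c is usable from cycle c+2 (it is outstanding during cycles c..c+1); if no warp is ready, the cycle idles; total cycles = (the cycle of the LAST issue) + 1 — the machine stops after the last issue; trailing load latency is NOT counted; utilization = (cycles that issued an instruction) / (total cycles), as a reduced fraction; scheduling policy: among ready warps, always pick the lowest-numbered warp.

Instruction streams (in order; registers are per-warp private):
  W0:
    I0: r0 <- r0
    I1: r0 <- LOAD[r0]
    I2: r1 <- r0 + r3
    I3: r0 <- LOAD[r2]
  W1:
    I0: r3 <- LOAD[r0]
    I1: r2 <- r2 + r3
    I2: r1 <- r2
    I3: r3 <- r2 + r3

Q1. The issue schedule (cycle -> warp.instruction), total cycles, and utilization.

cycle 0: W0.I0
cycle 1: W0.I1
cycle 2: W1.I0
cycle 3: W0.I2
cycle 4: W0.I3
cycle 5: W1.I1
cycle 6: W1.I2
cycle 7: W1.I3

Answer: 8 cycles, utilization 1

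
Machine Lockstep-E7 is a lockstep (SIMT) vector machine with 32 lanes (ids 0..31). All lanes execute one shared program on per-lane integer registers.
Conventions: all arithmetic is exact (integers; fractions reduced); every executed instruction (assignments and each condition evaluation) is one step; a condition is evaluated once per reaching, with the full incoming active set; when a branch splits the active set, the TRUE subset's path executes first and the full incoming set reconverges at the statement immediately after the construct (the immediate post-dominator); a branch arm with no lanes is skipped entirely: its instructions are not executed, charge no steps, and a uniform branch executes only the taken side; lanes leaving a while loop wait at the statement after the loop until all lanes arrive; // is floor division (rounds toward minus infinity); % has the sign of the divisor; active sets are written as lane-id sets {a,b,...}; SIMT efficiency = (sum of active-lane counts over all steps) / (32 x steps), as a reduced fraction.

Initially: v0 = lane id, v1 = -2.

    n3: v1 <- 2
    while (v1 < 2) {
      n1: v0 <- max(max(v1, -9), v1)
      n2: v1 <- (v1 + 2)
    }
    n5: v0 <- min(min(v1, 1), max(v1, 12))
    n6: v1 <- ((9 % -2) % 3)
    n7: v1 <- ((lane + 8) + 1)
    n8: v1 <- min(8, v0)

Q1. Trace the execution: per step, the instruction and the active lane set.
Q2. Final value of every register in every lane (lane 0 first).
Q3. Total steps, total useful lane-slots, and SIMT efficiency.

step 0: v1 <- 2                      {0,1,2,3,4,5,6,7,8,9,10,11,12,13,14,15,16,17,18,19,20,21,22,23,24,25,26,27,28,29,30,31}
step 1: eval (v1 < 2)                {0,1,2,3,4,5,6,7,8,9,10,11,12,13,14,15,16,17,18,19,20,21,22,23,24,25,26,27,28,29,30,31}
step 2: v0 <- min(min(v1, 1), max(v1, 12)) {0,1,2,3,4,5,6,7,8,9,10,11,12,13,14,15,16,17,18,19,20,21,22,23,24,25,26,27,28,29,30,31}
step 3: v1 <- ((9 % -2) % 3)         {0,1,2,3,4,5,6,7,8,9,10,11,12,13,14,15,16,17,18,19,20,21,22,23,24,25,26,27,28,29,30,31}
step 4: v1 <- ((lane + 8) + 1)       {0,1,2,3,4,5,6,7,8,9,10,11,12,13,14,15,16,17,18,19,20,21,22,23,24,25,26,27,28,29,30,31}
step 5: v1 <- min(8, v0)             {0,1,2,3,4,5,6,7,8,9,10,11,12,13,14,15,16,17,18,19,20,21,22,23,24,25,26,27,28,29,30,31}

Answer: 6 steps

v0: 1,1,1,1,1,1,1,1,1,1,1,1,1,1,1,1,1,1,1,1,1,1,1,1,1,1,1,1,1,1,1,1
v1: 1,1,1,1,1,1,1,1,1,1,1,1,1,1,1,1,1,1,1,1,1,1,1,1,1,1,1,1,1,1,1,1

steps = 6; useful = 192; efficiency = 192/192 = 1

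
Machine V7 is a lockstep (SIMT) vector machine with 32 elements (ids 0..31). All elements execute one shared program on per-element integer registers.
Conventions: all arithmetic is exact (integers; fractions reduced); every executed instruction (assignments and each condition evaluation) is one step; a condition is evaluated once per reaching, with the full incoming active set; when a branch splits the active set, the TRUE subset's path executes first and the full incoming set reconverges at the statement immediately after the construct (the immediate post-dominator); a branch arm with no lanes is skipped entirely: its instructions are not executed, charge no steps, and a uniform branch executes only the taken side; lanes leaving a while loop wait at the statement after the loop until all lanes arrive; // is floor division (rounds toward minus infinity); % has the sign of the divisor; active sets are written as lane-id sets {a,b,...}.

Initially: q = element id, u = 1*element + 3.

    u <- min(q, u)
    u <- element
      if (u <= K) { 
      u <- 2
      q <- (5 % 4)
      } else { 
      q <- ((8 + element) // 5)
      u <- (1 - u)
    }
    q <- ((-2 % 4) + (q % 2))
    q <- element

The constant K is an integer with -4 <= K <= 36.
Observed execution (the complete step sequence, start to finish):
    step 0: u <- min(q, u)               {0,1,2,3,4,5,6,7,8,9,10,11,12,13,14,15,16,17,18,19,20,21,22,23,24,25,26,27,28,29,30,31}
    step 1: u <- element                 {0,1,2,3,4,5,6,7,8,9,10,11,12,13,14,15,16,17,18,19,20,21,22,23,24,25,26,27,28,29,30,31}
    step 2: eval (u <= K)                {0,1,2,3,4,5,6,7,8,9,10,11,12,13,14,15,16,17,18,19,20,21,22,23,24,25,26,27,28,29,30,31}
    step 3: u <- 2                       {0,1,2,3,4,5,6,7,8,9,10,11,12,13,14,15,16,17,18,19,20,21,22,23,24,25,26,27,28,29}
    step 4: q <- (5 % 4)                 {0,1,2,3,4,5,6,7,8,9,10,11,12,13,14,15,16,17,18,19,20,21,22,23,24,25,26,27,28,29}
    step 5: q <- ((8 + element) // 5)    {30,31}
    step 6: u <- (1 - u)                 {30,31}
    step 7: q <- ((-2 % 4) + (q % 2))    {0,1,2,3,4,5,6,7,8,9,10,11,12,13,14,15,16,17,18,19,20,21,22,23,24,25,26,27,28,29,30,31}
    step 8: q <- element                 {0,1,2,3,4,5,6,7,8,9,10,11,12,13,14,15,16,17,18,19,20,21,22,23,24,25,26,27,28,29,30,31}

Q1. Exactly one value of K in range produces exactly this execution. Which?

Answer: K = 29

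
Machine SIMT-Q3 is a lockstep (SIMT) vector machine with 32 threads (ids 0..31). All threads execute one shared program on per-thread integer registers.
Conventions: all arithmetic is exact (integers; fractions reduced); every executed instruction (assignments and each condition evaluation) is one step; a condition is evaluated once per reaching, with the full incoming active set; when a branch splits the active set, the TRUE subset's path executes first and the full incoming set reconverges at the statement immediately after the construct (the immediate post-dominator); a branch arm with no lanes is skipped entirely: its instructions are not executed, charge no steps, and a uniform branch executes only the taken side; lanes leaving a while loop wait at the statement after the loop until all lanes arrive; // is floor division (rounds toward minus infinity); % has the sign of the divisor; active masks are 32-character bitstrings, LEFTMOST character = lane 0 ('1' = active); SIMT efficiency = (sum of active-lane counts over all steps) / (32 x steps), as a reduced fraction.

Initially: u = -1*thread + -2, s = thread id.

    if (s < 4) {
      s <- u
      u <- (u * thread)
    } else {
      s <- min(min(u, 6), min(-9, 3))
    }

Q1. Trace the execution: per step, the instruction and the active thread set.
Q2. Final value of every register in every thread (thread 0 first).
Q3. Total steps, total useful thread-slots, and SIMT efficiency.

step 0: eval (s < 4)                 11111111111111111111111111111111
step 1: s <- u                       11110000000000000000000000000000
step 2: u <- (u * thread)            11110000000000000000000000000000
step 3: s <- min(min(u, 6), min(-9, 3)) 00001111111111111111111111111111

Answer: 4 steps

u: 0,-3,-8,-15,-6,-7,-8,-9,-10,-11,-12,-13,-14,-15,-16,-17,-18,-19,-20,-21,-22,-23,-24,-25,-26,-27,-28,-29,-30,-31,-32,-33
s: -2,-3,-4,-5,-9,-9,-9,-9,-10,-11,-12,-13,-14,-15,-16,-17,-18,-19,-20,-21,-22,-23,-24,-25,-26,-27,-28,-29,-30,-31,-32,-33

steps = 4; useful = 68; efficiency = 68/128 = 17/32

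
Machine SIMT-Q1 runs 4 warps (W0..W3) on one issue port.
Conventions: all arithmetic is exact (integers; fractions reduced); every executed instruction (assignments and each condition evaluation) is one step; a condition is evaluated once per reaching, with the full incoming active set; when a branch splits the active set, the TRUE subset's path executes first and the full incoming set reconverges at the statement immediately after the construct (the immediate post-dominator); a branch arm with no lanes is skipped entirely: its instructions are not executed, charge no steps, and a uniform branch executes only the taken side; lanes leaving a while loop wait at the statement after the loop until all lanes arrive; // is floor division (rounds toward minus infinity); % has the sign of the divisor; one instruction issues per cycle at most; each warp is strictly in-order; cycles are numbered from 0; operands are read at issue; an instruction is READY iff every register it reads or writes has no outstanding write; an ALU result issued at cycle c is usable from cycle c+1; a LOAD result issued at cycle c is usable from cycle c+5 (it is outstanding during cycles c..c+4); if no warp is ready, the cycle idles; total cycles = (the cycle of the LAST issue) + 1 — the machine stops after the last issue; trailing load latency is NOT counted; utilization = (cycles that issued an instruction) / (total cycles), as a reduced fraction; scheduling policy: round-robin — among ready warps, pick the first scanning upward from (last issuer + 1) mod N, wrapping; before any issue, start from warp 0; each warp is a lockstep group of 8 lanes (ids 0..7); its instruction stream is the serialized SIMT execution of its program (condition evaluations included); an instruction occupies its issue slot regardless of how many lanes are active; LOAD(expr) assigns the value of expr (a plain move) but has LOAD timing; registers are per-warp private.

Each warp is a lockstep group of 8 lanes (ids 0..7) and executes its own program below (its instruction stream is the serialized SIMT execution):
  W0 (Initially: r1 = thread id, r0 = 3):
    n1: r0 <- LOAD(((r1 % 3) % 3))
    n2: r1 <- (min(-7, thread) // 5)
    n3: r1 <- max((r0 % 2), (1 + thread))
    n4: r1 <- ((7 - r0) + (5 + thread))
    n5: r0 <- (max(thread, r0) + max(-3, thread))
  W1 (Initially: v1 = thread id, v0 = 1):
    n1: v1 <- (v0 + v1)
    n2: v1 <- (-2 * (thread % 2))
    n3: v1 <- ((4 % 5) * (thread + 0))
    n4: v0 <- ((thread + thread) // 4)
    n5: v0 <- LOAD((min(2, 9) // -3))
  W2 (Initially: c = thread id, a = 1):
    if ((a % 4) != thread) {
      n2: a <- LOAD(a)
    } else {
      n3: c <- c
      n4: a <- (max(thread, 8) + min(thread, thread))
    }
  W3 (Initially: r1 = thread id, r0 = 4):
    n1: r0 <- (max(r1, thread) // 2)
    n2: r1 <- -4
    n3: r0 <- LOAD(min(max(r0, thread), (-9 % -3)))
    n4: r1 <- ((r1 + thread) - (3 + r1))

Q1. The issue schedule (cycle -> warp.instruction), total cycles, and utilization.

cycle 0: W0.I0
cycle 1: W1.I0
cycle 2: W2.I0
cycle 3: W3.I0
cycle 4: W0.I1
cycle 5: W1.I1
cycle 6: W2.I1
cycle 7: W3.I1
cycle 8: W0.I2
cycle 9: W1.I2
cycle 10: W2.I2
cycle 11: W3.I2
cycle 12: W0.I3
cycle 13: W1.I3
cycle 14: W2.I3
cycle 15: W3.I3
cycle 16: W0.I4
cycle 17: W1.I4

Answer: 18 cycles, utilization 1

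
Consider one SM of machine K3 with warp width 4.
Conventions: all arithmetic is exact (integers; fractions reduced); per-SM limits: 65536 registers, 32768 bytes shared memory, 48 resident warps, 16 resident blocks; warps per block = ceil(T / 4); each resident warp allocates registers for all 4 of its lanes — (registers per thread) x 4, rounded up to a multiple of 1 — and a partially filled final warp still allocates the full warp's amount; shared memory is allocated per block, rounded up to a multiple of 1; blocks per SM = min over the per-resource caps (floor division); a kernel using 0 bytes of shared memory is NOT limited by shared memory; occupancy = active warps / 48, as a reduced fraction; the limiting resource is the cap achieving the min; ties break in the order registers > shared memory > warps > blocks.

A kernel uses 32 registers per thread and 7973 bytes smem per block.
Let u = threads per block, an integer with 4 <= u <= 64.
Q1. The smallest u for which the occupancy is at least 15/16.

Answer: u = 45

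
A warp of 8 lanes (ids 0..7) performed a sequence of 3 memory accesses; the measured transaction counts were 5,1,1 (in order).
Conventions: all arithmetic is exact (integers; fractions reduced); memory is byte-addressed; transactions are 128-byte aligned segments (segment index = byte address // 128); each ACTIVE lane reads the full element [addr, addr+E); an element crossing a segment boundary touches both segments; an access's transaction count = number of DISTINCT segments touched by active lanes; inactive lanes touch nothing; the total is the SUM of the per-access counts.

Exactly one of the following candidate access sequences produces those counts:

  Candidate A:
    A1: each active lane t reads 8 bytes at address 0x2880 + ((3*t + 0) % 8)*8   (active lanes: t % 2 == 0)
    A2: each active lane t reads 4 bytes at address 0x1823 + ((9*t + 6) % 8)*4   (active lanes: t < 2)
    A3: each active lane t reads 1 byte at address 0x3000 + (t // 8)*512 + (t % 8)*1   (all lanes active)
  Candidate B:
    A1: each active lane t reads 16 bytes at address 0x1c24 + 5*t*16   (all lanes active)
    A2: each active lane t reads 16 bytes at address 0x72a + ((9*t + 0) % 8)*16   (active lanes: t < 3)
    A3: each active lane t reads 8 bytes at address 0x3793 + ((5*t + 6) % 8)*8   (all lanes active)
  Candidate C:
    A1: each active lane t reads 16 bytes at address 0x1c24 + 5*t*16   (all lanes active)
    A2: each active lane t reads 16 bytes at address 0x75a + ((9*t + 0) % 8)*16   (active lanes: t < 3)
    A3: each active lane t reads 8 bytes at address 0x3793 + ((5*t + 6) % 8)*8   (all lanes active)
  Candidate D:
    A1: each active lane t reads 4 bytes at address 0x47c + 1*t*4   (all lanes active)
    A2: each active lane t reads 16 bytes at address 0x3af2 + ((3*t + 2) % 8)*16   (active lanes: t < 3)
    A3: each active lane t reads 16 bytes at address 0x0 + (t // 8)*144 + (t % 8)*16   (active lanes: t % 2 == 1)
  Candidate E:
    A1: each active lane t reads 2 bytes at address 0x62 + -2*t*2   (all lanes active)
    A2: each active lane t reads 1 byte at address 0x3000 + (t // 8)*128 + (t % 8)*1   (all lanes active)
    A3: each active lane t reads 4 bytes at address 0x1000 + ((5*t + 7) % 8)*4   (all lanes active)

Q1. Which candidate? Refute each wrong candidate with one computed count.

A: A1 gives 1 transaction, not 5
C: A2 gives 2 transactions, not 1
D: A1 gives 2 transactions, not 5
E: A1 gives 1 transaction, not 5
B: all counts match (5,1,1)

Answer: B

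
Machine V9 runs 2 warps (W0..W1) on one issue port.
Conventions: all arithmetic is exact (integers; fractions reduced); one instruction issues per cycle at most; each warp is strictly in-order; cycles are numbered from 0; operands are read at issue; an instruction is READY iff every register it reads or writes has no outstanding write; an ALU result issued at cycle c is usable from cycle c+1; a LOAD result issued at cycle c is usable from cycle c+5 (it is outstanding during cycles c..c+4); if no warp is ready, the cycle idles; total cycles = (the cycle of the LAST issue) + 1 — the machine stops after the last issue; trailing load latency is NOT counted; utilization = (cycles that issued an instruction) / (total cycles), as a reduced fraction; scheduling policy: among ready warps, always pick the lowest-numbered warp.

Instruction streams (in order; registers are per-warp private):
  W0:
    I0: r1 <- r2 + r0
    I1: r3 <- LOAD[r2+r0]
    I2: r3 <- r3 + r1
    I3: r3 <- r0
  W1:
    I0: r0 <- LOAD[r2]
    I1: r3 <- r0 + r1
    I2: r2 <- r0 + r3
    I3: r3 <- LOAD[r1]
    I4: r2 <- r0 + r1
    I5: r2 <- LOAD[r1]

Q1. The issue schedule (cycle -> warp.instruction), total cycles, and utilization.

cycle 0: W0.I0
cycle 1: W0.I1
cycle 2: W1.I0
cycle 3: idle
cycle 4: idle
cycle 5: idle
cycle 6: W0.I2
cycle 7: W0.I3
cycle 8: W1.I1
cycle 9: W1.I2
cycle 10: W1.I3
cycle 11: W1.I4
cycle 12: W1.I5

Answer: 13 cycles, utilization 10/13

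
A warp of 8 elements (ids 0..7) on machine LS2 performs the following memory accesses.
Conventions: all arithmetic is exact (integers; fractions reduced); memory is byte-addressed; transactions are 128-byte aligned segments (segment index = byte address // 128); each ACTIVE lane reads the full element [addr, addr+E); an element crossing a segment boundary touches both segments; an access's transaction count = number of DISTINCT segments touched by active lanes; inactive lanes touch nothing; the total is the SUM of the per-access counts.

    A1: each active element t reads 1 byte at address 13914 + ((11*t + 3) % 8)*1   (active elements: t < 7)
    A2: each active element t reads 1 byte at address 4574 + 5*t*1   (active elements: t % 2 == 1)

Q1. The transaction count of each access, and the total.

A1: 1 transaction
A2: 2 transactions

Answer: 1,2; total 3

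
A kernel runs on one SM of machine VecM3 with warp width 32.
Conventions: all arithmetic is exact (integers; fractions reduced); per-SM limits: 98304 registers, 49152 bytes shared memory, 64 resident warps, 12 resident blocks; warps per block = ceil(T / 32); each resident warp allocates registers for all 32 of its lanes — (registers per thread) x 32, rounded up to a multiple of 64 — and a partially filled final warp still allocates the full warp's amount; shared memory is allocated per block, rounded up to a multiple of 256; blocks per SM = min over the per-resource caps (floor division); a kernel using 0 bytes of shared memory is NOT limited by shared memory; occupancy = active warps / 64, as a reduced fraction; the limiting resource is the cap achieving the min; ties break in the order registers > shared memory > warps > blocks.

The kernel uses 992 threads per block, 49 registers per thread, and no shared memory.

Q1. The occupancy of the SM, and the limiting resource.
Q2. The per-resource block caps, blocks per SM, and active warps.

Answer: occupancy 31/64, limited by registers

registers: 1 block
shared memory: no limit (kernel uses none)
warps: 2 blocks
blocks: 12 blocks

Answer: 1 block, 31 active warps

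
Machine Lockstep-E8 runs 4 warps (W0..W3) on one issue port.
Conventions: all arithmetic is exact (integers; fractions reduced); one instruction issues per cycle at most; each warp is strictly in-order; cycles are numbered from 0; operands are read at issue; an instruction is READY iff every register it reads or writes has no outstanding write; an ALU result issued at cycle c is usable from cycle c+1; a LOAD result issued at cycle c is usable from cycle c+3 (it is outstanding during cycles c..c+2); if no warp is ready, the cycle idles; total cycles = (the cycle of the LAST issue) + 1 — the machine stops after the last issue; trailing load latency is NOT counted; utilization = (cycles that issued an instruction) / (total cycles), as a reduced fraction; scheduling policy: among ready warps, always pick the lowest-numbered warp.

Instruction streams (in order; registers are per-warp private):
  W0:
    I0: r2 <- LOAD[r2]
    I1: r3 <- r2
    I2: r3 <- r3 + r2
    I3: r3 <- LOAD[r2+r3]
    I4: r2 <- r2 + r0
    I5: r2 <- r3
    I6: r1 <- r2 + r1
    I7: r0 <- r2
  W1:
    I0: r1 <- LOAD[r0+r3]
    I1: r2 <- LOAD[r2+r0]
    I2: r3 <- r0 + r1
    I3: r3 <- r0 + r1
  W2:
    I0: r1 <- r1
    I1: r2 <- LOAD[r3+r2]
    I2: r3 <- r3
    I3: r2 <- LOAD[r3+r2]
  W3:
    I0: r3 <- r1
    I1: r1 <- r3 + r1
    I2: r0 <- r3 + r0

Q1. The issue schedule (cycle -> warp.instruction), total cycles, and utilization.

cycle 0: W0.I0
cycle 1: W1.I0
cycle 2: W1.I1
cycle 3: W0.I1
cycle 4: W0.I2
cycle 5: W0.I3
cycle 6: W0.I4
cycle 7: W1.I2
cycle 8: W0.I5
cycle 9: W0.I6
cycle 10: W0.I7
cycle 11: W1.I3
cycle 12: W2.I0
cycle 13: W2.I1
cycle 14: W2.I2
cycle 15: W3.I0
cycle 16: W2.I3
cycle 17: W3.I1
cycle 18: W3.I2

Answer: 19 cycles, utilization 1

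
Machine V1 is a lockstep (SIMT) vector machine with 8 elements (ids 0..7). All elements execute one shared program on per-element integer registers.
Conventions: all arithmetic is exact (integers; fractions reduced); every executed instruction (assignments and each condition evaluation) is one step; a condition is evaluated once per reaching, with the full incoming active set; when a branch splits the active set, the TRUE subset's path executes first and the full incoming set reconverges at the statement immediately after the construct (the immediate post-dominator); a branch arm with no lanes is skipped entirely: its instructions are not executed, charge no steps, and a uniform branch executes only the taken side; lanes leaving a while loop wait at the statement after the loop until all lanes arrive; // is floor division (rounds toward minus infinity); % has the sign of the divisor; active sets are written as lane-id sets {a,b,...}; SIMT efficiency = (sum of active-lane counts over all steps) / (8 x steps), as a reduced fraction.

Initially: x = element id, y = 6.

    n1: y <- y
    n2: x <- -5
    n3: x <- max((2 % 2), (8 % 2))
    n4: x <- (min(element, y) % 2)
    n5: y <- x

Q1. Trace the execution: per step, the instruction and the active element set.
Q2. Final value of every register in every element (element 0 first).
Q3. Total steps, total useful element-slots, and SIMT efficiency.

step 0: y <- y                       {0,1,2,3,4,5,6,7}
step 1: x <- -5                      {0,1,2,3,4,5,6,7}
step 2: x <- max((2 % 2), (8 % 2))   {0,1,2,3,4,5,6,7}
step 3: x <- (min(element, y) % 2)   {0,1,2,3,4,5,6,7}
step 4: y <- x                       {0,1,2,3,4,5,6,7}

Answer: 5 steps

x: 0,1,0,1,0,1,0,0
y: 0,1,0,1,0,1,0,0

steps = 5; useful = 40; efficiency = 40/40 = 1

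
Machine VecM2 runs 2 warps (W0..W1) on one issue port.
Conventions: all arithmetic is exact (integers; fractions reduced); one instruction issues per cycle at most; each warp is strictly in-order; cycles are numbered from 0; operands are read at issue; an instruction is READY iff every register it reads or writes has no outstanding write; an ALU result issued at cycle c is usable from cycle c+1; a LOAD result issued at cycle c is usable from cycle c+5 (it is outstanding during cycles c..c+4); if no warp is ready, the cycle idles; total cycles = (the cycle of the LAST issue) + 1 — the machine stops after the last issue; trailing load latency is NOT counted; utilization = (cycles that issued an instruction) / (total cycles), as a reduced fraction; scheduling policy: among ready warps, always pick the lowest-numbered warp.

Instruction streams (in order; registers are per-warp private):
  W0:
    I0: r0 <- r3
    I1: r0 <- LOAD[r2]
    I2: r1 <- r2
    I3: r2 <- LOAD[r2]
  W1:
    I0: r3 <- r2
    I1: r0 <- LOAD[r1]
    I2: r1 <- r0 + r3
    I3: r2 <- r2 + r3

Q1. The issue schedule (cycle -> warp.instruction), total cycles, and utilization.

cycle 0: W0.I0
cycle 1: W0.I1
cycle 2: W0.I2
cycle 3: W0.I3
cycle 4: W1.I0
cycle 5: W1.I1
cycle 6: idle
cycle 7: idle
cycle 8: idle
cycle 9: idle
cycle 10: W1.I2
cycle 11: W1.I3

Answer: 12 cycles, utilization 2/3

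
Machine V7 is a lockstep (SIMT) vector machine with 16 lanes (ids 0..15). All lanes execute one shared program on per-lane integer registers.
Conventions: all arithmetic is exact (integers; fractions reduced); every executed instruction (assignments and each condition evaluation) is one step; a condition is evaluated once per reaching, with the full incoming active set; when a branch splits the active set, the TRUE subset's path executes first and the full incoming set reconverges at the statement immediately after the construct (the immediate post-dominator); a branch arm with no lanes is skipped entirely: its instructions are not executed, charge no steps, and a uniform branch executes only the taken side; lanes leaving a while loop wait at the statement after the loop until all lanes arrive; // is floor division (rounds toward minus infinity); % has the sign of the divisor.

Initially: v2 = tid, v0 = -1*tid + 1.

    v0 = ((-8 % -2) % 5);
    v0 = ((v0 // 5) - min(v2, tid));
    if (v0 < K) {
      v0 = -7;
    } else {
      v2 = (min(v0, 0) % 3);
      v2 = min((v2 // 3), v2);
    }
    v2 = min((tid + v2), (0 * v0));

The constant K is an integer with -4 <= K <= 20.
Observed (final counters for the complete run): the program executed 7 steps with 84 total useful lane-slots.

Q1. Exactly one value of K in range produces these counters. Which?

Answer: K = -3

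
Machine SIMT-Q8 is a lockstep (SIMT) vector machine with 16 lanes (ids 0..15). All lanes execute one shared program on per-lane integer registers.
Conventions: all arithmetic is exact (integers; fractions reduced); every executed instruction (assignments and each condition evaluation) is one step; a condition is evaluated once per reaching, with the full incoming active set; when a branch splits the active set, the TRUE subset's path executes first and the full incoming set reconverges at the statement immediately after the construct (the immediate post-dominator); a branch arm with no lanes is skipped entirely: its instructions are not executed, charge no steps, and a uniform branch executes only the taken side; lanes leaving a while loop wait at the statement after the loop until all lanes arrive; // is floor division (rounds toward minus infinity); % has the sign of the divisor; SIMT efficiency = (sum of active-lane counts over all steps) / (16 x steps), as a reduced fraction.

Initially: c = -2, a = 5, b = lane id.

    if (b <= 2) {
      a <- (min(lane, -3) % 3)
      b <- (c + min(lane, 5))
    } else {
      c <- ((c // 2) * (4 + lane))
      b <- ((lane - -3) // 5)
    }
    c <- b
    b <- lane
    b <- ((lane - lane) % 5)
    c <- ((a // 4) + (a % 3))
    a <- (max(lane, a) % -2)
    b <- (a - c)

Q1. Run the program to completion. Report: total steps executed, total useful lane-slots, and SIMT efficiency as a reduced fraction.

Answer: 11 steps, 144 useful, 9/11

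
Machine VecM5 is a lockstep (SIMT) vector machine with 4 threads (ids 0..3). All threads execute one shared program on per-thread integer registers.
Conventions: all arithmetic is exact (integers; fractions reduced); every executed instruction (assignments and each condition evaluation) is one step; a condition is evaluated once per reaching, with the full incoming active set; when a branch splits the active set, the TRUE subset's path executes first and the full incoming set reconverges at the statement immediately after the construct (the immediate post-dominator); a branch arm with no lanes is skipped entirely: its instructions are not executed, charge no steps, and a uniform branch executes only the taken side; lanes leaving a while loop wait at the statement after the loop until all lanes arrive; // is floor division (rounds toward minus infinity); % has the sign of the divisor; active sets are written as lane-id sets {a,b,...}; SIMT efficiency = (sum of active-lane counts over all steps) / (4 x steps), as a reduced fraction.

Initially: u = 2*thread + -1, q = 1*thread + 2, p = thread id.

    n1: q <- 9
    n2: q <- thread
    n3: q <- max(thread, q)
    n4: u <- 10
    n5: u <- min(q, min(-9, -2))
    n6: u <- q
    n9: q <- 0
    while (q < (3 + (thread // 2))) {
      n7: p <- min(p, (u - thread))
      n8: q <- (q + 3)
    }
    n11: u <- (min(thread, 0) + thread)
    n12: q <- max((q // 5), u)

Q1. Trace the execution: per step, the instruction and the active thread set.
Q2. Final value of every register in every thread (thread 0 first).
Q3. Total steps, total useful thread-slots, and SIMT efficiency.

step 0: q <- 9                       {0,1,2,3}
step 1: q <- thread                  {0,1,2,3}
step 2: q <- max(thread, q)          {0,1,2,3}
step 3: u <- 10                      {0,1,2,3}
step 4: u <- min(q, min(-9, -2))     {0,1,2,3}
step 5: u <- q                       {0,1,2,3}
step 6: q <- 0                       {0,1,2,3}
step 7: eval (q < (3 + (thread // 2))) {0,1,2,3}
step 8: p <- min(p, (u - thread))    {0,1,2,3}
step 9: q <- (q + 3)                 {0,1,2,3}
step 10: eval (q < (3 + (thread // 2))) {0,1,2,3}
step 11: p <- min(p, (u - thread))    {2,3}
step 12: q <- (q + 3)                 {2,3}
step 13: eval (q < (3 + (thread // 2))) {2,3}
step 14: u <- (min(thread, 0) + thread) {0,1,2,3}
step 15: q <- max((q // 5), u)        {0,1,2,3}

Answer: 16 steps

u: 0,1,2,3
q: 0,1,2,3
p: 0,0,0,0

steps = 16; useful = 58; efficiency = 58/64 = 29/32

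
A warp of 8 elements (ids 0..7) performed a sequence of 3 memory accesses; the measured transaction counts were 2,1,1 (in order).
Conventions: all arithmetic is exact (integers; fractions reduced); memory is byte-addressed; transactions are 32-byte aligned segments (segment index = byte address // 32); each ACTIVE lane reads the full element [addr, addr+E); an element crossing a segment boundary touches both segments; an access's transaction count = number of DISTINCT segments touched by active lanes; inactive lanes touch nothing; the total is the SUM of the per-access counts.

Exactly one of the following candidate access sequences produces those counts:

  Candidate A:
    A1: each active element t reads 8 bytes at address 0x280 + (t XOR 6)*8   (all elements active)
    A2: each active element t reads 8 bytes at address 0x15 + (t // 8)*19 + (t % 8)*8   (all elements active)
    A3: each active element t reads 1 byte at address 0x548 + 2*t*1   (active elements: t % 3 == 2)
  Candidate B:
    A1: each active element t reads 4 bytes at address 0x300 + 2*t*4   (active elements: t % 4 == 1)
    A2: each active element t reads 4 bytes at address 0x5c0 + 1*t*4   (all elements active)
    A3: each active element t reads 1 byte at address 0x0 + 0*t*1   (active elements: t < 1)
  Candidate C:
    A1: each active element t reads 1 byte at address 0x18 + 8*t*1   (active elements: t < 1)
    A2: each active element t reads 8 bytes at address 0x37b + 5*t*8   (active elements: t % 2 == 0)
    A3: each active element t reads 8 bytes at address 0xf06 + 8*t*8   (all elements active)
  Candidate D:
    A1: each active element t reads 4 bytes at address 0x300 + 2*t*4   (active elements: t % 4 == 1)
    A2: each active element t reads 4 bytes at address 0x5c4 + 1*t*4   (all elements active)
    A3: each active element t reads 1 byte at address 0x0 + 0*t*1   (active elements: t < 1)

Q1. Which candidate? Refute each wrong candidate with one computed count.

A: A2 gives 3 transactions, not 1
C: A1 gives 1 transaction, not 2
D: A2 gives 2 transactions, not 1
B: all counts match (2,1,1)

Answer: B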